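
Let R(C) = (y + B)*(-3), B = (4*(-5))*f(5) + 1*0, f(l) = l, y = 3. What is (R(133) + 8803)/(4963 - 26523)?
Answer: -4547/10780 ≈ -0.42180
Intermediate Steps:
B = -100 (B = (4*(-5))*5 + 1*0 = -20*5 + 0 = -100 + 0 = -100)
R(C) = 291 (R(C) = (3 - 100)*(-3) = -97*(-3) = 291)
(R(133) + 8803)/(4963 - 26523) = (291 + 8803)/(4963 - 26523) = 9094/(-21560) = 9094*(-1/21560) = -4547/10780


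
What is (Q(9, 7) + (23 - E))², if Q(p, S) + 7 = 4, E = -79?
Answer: 9801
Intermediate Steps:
Q(p, S) = -3 (Q(p, S) = -7 + 4 = -3)
(Q(9, 7) + (23 - E))² = (-3 + (23 - 1*(-79)))² = (-3 + (23 + 79))² = (-3 + 102)² = 99² = 9801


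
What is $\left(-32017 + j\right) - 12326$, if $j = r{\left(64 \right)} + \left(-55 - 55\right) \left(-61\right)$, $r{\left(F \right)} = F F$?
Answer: $-33537$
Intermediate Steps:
$r{\left(F \right)} = F^{2}$
$j = 10806$ ($j = 64^{2} + \left(-55 - 55\right) \left(-61\right) = 4096 - -6710 = 4096 + 6710 = 10806$)
$\left(-32017 + j\right) - 12326 = \left(-32017 + 10806\right) - 12326 = -21211 - 12326 = -33537$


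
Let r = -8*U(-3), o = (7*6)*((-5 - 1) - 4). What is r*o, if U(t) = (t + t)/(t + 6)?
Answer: -6720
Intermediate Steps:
U(t) = 2*t/(6 + t) (U(t) = (2*t)/(6 + t) = 2*t/(6 + t))
o = -420 (o = 42*(-6 - 4) = 42*(-10) = -420)
r = 16 (r = -16*(-3)/(6 - 3) = -16*(-3)/3 = -8*(-2) = 16)
r*o = 16*(-420) = -6720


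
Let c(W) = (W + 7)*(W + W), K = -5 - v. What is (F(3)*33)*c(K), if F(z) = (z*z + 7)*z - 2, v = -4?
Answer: -18216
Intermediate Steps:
F(z) = -2 + z*(7 + z**2) (F(z) = (z**2 + 7)*z - 2 = (7 + z**2)*z - 2 = z*(7 + z**2) - 2 = -2 + z*(7 + z**2))
K = -1 (K = -5 - 1*(-4) = -5 + 4 = -1)
c(W) = 2*W*(7 + W) (c(W) = (7 + W)*(2*W) = 2*W*(7 + W))
(F(3)*33)*c(K) = ((-2 + 3**3 + 7*3)*33)*(2*(-1)*(7 - 1)) = ((-2 + 27 + 21)*33)*(2*(-1)*6) = (46*33)*(-12) = 1518*(-12) = -18216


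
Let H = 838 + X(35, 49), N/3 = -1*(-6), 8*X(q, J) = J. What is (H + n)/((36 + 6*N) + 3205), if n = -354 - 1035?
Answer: -4359/26792 ≈ -0.16270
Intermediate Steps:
n = -1389
X(q, J) = J/8
N = 18 (N = 3*(-1*(-6)) = 3*6 = 18)
H = 6753/8 (H = 838 + (1/8)*49 = 838 + 49/8 = 6753/8 ≈ 844.13)
(H + n)/((36 + 6*N) + 3205) = (6753/8 - 1389)/((36 + 6*18) + 3205) = -4359/(8*((36 + 108) + 3205)) = -4359/(8*(144 + 3205)) = -4359/8/3349 = -4359/8*1/3349 = -4359/26792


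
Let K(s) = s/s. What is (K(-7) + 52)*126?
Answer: 6678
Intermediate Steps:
K(s) = 1
(K(-7) + 52)*126 = (1 + 52)*126 = 53*126 = 6678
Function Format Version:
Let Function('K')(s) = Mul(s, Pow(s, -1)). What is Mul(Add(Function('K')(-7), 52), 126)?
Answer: 6678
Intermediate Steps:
Function('K')(s) = 1
Mul(Add(Function('K')(-7), 52), 126) = Mul(Add(1, 52), 126) = Mul(53, 126) = 6678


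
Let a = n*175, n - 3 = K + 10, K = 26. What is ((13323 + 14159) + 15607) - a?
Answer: 36264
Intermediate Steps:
n = 39 (n = 3 + (26 + 10) = 3 + 36 = 39)
a = 6825 (a = 39*175 = 6825)
((13323 + 14159) + 15607) - a = ((13323 + 14159) + 15607) - 1*6825 = (27482 + 15607) - 6825 = 43089 - 6825 = 36264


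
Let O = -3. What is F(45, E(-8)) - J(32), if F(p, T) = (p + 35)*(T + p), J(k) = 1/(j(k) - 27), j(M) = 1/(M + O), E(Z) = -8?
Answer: 2314749/782 ≈ 2960.0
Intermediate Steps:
j(M) = 1/(-3 + M) (j(M) = 1/(M - 3) = 1/(-3 + M))
J(k) = 1/(-27 + 1/(-3 + k)) (J(k) = 1/(1/(-3 + k) - 27) = 1/(-27 + 1/(-3 + k)))
F(p, T) = (35 + p)*(T + p)
F(45, E(-8)) - J(32) = (45² + 35*(-8) + 35*45 - 8*45) - (3 - 1*32)/(-82 + 27*32) = (2025 - 280 + 1575 - 360) - (3 - 32)/(-82 + 864) = 2960 - (-29)/782 = 2960 - 1*(-29/782) = 2960 + 29/782 = 2314749/782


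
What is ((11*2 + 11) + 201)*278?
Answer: 65052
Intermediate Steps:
((11*2 + 11) + 201)*278 = ((22 + 11) + 201)*278 = (33 + 201)*278 = 234*278 = 65052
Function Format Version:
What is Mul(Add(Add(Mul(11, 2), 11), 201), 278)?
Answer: 65052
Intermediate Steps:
Mul(Add(Add(Mul(11, 2), 11), 201), 278) = Mul(Add(Add(22, 11), 201), 278) = Mul(Add(33, 201), 278) = Mul(234, 278) = 65052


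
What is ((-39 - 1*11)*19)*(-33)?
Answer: 31350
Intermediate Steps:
((-39 - 1*11)*19)*(-33) = ((-39 - 11)*19)*(-33) = -50*19*(-33) = -950*(-33) = 31350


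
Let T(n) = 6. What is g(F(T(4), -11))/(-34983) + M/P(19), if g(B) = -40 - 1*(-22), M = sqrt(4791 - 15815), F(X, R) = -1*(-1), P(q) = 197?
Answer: 2/3887 + 4*I*sqrt(689)/197 ≈ 0.00051454 + 0.53297*I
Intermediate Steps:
F(X, R) = 1
M = 4*I*sqrt(689) (M = sqrt(-11024) = 4*I*sqrt(689) ≈ 105.0*I)
g(B) = -18 (g(B) = -40 + 22 = -18)
g(F(T(4), -11))/(-34983) + M/P(19) = -18/(-34983) + (4*I*sqrt(689))/197 = -18*(-1/34983) + (4*I*sqrt(689))*(1/197) = 2/3887 + 4*I*sqrt(689)/197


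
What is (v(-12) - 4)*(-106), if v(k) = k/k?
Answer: 318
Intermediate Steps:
v(k) = 1
(v(-12) - 4)*(-106) = (1 - 4)*(-106) = -3*(-106) = 318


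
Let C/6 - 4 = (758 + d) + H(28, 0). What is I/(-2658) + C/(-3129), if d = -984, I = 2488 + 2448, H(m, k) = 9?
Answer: -2007970/1386147 ≈ -1.4486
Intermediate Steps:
I = 4936
C = -1278 (C = 24 + 6*((758 - 984) + 9) = 24 + 6*(-226 + 9) = 24 + 6*(-217) = 24 - 1302 = -1278)
I/(-2658) + C/(-3129) = 4936/(-2658) - 1278/(-3129) = 4936*(-1/2658) - 1278*(-1/3129) = -2468/1329 + 426/1043 = -2007970/1386147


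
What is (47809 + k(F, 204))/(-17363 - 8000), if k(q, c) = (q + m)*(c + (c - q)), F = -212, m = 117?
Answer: 11091/25363 ≈ 0.43729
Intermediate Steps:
k(q, c) = (117 + q)*(-q + 2*c) (k(q, c) = (q + 117)*(c + (c - q)) = (117 + q)*(-q + 2*c))
(47809 + k(F, 204))/(-17363 - 8000) = (47809 + (-1*(-212)² - 117*(-212) + 234*204 + 2*204*(-212)))/(-17363 - 8000) = (47809 + (-1*44944 + 24804 + 47736 - 86496))/(-25363) = (47809 + (-44944 + 24804 + 47736 - 86496))*(-1/25363) = (47809 - 58900)*(-1/25363) = -11091*(-1/25363) = 11091/25363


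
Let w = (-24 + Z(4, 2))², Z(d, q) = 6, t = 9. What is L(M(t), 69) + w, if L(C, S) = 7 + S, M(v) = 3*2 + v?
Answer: 400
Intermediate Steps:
M(v) = 6 + v
w = 324 (w = (-24 + 6)² = (-18)² = 324)
L(M(t), 69) + w = (7 + 69) + 324 = 76 + 324 = 400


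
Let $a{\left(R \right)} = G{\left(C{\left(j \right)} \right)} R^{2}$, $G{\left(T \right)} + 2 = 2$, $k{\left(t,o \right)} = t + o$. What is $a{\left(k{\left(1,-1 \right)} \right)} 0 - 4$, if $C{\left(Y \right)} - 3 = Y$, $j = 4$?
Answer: $-4$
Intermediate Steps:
$k{\left(t,o \right)} = o + t$
$C{\left(Y \right)} = 3 + Y$
$G{\left(T \right)} = 0$ ($G{\left(T \right)} = -2 + 2 = 0$)
$a{\left(R \right)} = 0$ ($a{\left(R \right)} = 0 R^{2} = 0$)
$a{\left(k{\left(1,-1 \right)} \right)} 0 - 4 = 0 \cdot 0 - 4 = 0 - 4 = -4$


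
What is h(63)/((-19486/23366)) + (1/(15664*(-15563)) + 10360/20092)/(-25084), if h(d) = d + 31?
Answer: -33731703299919421240399/299259995261368580032 ≈ -112.72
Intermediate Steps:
h(d) = 31 + d
h(63)/((-19486/23366)) + (1/(15664*(-15563)) + 10360/20092)/(-25084) = (31 + 63)/((-19486/23366)) + (1/(15664*(-15563)) + 10360/20092)/(-25084) = 94/((-19486*1/23366)) + ((1/15664)*(-1/15563) + 10360*(1/20092))*(-1/25084) = 94/(-9743/11683) + (-1/243778832 + 2590/5023)*(-1/25084) = 94*(-11683/9743) + (631387169857/1224501073136)*(-1/25084) = -1098202/9743 - 631387169857/30715384918543424 = -33731703299919421240399/299259995261368580032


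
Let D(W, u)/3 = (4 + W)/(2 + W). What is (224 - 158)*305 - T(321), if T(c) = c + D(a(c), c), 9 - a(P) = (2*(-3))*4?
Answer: 693204/35 ≈ 19806.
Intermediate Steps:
a(P) = 33 (a(P) = 9 - 2*(-3)*4 = 9 - (-6)*4 = 9 - 1*(-24) = 9 + 24 = 33)
D(W, u) = 3*(4 + W)/(2 + W) (D(W, u) = 3*((4 + W)/(2 + W)) = 3*(4 + W)/(2 + W))
T(c) = 111/35 + c (T(c) = c + 3*(4 + 33)/(2 + 33) = c + 3*37/35 = c + 3*(1/35)*37 = c + 111/35 = 111/35 + c)
(224 - 158)*305 - T(321) = (224 - 158)*305 - (111/35 + 321) = 66*305 - 1*11346/35 = 20130 - 11346/35 = 693204/35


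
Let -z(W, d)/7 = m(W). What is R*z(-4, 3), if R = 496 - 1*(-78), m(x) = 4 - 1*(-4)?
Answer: -32144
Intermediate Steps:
m(x) = 8 (m(x) = 4 + 4 = 8)
z(W, d) = -56 (z(W, d) = -7*8 = -56)
R = 574 (R = 496 + 78 = 574)
R*z(-4, 3) = 574*(-56) = -32144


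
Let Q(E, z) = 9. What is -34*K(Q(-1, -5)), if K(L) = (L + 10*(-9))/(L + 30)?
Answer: 918/13 ≈ 70.615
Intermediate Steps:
K(L) = (-90 + L)/(30 + L) (K(L) = (L - 90)/(30 + L) = (-90 + L)/(30 + L))
-34*K(Q(-1, -5)) = -34*(-90 + 9)/(30 + 9) = -34*(-81)/39 = -34*(-27/13) = 918/13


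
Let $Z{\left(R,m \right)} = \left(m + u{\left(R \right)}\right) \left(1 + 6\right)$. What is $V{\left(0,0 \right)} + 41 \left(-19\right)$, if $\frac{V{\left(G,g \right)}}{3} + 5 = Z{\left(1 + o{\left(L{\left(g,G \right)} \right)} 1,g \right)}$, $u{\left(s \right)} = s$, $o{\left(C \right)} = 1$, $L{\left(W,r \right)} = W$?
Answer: $-752$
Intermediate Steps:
$Z{\left(R,m \right)} = 7 R + 7 m$ ($Z{\left(R,m \right)} = \left(m + R\right) \left(1 + 6\right) = \left(R + m\right) 7 = 7 R + 7 m$)
$V{\left(G,g \right)} = 27 + 21 g$ ($V{\left(G,g \right)} = -15 + 3 \left(7 \left(1 + 1 \cdot 1\right) + 7 g\right) = -15 + 3 \left(7 \left(1 + 1\right) + 7 g\right) = -15 + 3 \left(7 \cdot 2 + 7 g\right) = -15 + 3 \left(14 + 7 g\right) = -15 + \left(42 + 21 g\right) = 27 + 21 g$)
$V{\left(0,0 \right)} + 41 \left(-19\right) = \left(27 + 21 \cdot 0\right) + 41 \left(-19\right) = \left(27 + 0\right) - 779 = 27 - 779 = -752$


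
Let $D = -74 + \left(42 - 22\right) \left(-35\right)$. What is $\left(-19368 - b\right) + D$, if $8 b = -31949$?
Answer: $- \frac{129187}{8} \approx -16148.0$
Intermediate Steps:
$b = - \frac{31949}{8}$ ($b = \frac{1}{8} \left(-31949\right) = - \frac{31949}{8} \approx -3993.6$)
$D = -774$ ($D = -74 + \left(42 - 22\right) \left(-35\right) = -74 + 20 \left(-35\right) = -74 - 700 = -774$)
$\left(-19368 - b\right) + D = \left(-19368 - - \frac{31949}{8}\right) - 774 = \left(-19368 + \frac{31949}{8}\right) - 774 = - \frac{122995}{8} - 774 = - \frac{129187}{8}$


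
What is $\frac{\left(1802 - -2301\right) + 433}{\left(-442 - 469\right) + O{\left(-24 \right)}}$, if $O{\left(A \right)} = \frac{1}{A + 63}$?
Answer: $- \frac{22113}{4441} \approx -4.9793$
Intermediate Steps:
$O{\left(A \right)} = \frac{1}{63 + A}$
$\frac{\left(1802 - -2301\right) + 433}{\left(-442 - 469\right) + O{\left(-24 \right)}} = \frac{\left(1802 - -2301\right) + 433}{\left(-442 - 469\right) + \frac{1}{63 - 24}} = \frac{\left(1802 + 2301\right) + 433}{\left(-442 - 469\right) + \frac{1}{39}} = \frac{4103 + 433}{-911 + \frac{1}{39}} = \frac{4536}{- \frac{35528}{39}} = 4536 \left(- \frac{39}{35528}\right) = - \frac{22113}{4441}$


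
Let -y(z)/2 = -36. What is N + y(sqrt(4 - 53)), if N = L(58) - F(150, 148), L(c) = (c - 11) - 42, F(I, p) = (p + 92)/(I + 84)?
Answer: 2963/39 ≈ 75.974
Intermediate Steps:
y(z) = 72 (y(z) = -2*(-36) = 72)
F(I, p) = (92 + p)/(84 + I)
L(c) = -53 + c (L(c) = (-11 + c) - 42 = -53 + c)
N = 155/39 (N = (-53 + 58) - (92 + 148)/(84 + 150) = 5 - 240/234 = 5 - 1*40/39 = 5 - 40/39 = 155/39 ≈ 3.9744)
N + y(sqrt(4 - 53)) = 155/39 + 72 = 2963/39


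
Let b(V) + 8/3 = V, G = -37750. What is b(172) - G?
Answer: 113758/3 ≈ 37919.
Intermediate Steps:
b(V) = -8/3 + V
b(172) - G = (-8/3 + 172) - 1*(-37750) = 508/3 + 37750 = 113758/3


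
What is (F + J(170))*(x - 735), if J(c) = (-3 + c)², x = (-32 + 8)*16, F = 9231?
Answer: -41537280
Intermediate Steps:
x = -384 (x = -24*16 = -384)
(F + J(170))*(x - 735) = (9231 + (-3 + 170)²)*(-384 - 735) = (9231 + 167²)*(-1119) = (9231 + 27889)*(-1119) = 37120*(-1119) = -41537280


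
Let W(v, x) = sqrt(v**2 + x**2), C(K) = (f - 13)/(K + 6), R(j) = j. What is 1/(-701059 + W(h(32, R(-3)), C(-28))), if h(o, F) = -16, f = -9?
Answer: -701059/491483721224 - sqrt(257)/491483721224 ≈ -1.4264e-6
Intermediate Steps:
C(K) = -22/(6 + K) (C(K) = (-9 - 13)/(K + 6) = -22/(6 + K))
1/(-701059 + W(h(32, R(-3)), C(-28))) = 1/(-701059 + sqrt((-16)**2 + (-22/(6 - 28))**2)) = 1/(-701059 + sqrt(256 + (-22/(-22))**2)) = 1/(-701059 + sqrt(256 + (-22*(-1/22))**2)) = 1/(-701059 + sqrt(256 + 1**2)) = 1/(-701059 + sqrt(256 + 1)) = 1/(-701059 + sqrt(257))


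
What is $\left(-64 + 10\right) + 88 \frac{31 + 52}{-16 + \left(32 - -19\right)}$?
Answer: $\frac{5414}{35} \approx 154.69$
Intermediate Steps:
$\left(-64 + 10\right) + 88 \frac{31 + 52}{-16 + \left(32 - -19\right)} = -54 + 88 \frac{83}{-16 + \left(32 + 19\right)} = -54 + 88 \frac{83}{-16 + 51} = -54 + 88 \cdot \frac{83}{35} = -54 + \frac{7304}{35} = \frac{5414}{35}$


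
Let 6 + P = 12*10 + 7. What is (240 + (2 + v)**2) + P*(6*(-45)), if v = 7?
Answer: -32349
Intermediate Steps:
P = 121 (P = -6 + (12*10 + 7) = -6 + (120 + 7) = -6 + 127 = 121)
(240 + (2 + v)**2) + P*(6*(-45)) = (240 + (2 + 7)**2) + 121*(6*(-45)) = (240 + 9**2) + 121*(-270) = (240 + 81) - 32670 = 321 - 32670 = -32349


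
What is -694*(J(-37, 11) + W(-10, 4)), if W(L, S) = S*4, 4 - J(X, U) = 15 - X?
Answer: 22208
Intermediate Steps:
J(X, U) = -11 + X (J(X, U) = 4 - (15 - X) = 4 + (-15 + X) = -11 + X)
W(L, S) = 4*S
-694*(J(-37, 11) + W(-10, 4)) = -694*((-11 - 37) + 4*4) = -694*(-48 + 16) = -694*(-32) = 22208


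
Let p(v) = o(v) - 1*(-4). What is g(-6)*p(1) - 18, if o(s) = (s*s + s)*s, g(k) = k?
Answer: -54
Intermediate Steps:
o(s) = s*(s + s²) (o(s) = (s² + s)*s = (s + s²)*s = s*(s + s²))
p(v) = 4 + v²*(1 + v) (p(v) = v²*(1 + v) - 1*(-4) = v²*(1 + v) + 4 = 4 + v²*(1 + v))
g(-6)*p(1) - 18 = -6*(4 + 1²*(1 + 1)) - 18 = -6*(4 + 1*2) - 18 = -6*(4 + 2) - 18 = -6*6 - 18 = -36 - 18 = -54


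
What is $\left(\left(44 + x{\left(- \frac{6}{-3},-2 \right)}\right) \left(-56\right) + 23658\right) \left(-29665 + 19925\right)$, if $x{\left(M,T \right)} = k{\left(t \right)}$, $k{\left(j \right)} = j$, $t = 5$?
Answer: $-203702360$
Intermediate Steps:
$x{\left(M,T \right)} = 5$
$\left(\left(44 + x{\left(- \frac{6}{-3},-2 \right)}\right) \left(-56\right) + 23658\right) \left(-29665 + 19925\right) = \left(\left(44 + 5\right) \left(-56\right) + 23658\right) \left(-29665 + 19925\right) = \left(49 \left(-56\right) + 23658\right) \left(-9740\right) = \left(-2744 + 23658\right) \left(-9740\right) = 20914 \left(-9740\right) = -203702360$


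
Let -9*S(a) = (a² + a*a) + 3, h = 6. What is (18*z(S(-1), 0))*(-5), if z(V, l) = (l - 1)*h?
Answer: 540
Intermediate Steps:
S(a) = -⅓ - 2*a²/9 (S(a) = -((a² + a*a) + 3)/9 = -((a² + a²) + 3)/9 = -(2*a² + 3)/9 = -(3 + 2*a²)/9 = -⅓ - 2*a²/9)
z(V, l) = -6 + 6*l (z(V, l) = (l - 1)*6 = (-1 + l)*6 = -6 + 6*l)
(18*z(S(-1), 0))*(-5) = (18*(-6 + 6*0))*(-5) = (18*(-6 + 0))*(-5) = (18*(-6))*(-5) = -108*(-5) = 540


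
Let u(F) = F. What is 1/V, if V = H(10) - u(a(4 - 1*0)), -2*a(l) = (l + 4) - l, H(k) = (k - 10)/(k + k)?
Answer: ½ ≈ 0.50000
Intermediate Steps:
H(k) = (-10 + k)/(2*k) (H(k) = (-10 + k)/((2*k)) = (-10 + k)*(1/(2*k)) = (-10 + k)/(2*k))
a(l) = -2 (a(l) = -((l + 4) - l)/2 = -((4 + l) - l)/2 = -½*4 = -2)
V = 2 (V = (½)*(-10 + 10)/10 - 1*(-2) = (½)*(⅒)*0 + 2 = 0 + 2 = 2)
1/V = 1/2 = ½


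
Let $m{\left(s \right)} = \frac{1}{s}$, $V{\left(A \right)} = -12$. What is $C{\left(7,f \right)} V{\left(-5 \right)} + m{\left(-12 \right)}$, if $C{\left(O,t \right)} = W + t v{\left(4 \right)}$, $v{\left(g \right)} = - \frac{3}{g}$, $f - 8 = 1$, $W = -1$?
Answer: $\frac{1115}{12} \approx 92.917$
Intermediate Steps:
$f = 9$ ($f = 8 + 1 = 9$)
$C{\left(O,t \right)} = -1 - \frac{3 t}{4}$ ($C{\left(O,t \right)} = -1 + t \left(- \frac{3}{4}\right) = -1 - \frac{3 t}{4}$)
$C{\left(7,f \right)} V{\left(-5 \right)} + m{\left(-12 \right)} = \left(-1 - \frac{27}{4}\right) \left(-12\right) + \frac{1}{-12} = \left(-1 - \frac{27}{4}\right) \left(-12\right) - \frac{1}{12} = \left(- \frac{31}{4}\right) \left(-12\right) - \frac{1}{12} = 93 - \frac{1}{12} = \frac{1115}{12}$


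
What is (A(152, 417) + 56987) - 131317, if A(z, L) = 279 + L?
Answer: -73634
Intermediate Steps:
(A(152, 417) + 56987) - 131317 = ((279 + 417) + 56987) - 131317 = (696 + 56987) - 131317 = 57683 - 131317 = -73634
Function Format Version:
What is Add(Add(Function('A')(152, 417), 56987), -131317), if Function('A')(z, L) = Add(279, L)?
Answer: -73634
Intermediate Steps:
Add(Add(Function('A')(152, 417), 56987), -131317) = Add(Add(Add(279, 417), 56987), -131317) = Add(Add(696, 56987), -131317) = Add(57683, -131317) = -73634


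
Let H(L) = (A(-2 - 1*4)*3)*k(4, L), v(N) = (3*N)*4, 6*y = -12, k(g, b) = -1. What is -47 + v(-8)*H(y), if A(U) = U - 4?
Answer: -2927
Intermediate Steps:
y = -2 (y = (⅙)*(-12) = -2)
A(U) = -4 + U
v(N) = 12*N
H(L) = 30 (H(L) = ((-4 + (-2 - 1*4))*3)*(-1) = ((-4 + (-2 - 4))*3)*(-1) = ((-4 - 6)*3)*(-1) = -10*3*(-1) = -30*(-1) = 30)
-47 + v(-8)*H(y) = -47 + (12*(-8))*30 = -47 - 96*30 = -47 - 2880 = -2927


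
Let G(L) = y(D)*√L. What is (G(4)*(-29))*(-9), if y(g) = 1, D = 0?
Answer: 522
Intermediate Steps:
G(L) = √L (G(L) = 1*√L = √L)
(G(4)*(-29))*(-9) = (√4*(-29))*(-9) = (2*(-29))*(-9) = -58*(-9) = 522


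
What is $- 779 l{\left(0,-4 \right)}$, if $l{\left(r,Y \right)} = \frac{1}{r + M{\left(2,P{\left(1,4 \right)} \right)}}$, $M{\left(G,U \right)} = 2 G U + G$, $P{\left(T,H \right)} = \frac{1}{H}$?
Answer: $- \frac{779}{3} \approx -259.67$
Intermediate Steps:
$M{\left(G,U \right)} = G + 2 G U$ ($M{\left(G,U \right)} = 2 G U + G = G + 2 G U$)
$l{\left(r,Y \right)} = \frac{1}{3 + r}$ ($l{\left(r,Y \right)} = \frac{1}{r + 2 \left(1 + \frac{2}{4}\right)} = \frac{1}{r + 2 \left(1 + 2 \cdot \frac{1}{4}\right)} = \frac{1}{r + 2 \left(1 + \frac{1}{2}\right)} = \frac{1}{r + 2 \cdot \frac{3}{2}} = \frac{1}{r + 3} = \frac{1}{3 + r}$)
$- 779 l{\left(0,-4 \right)} = - \frac{779}{3 + 0} = - \frac{779}{3}$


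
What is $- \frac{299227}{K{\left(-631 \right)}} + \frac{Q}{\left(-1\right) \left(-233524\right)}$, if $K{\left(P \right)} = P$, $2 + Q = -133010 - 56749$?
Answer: $\frac{69756946757}{147353644} \approx 473.4$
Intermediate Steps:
$Q = -189761$ ($Q = -2 - 189759 = -189761$)
$- \frac{299227}{K{\left(-631 \right)}} + \frac{Q}{\left(-1\right) \left(-233524\right)} = - \frac{299227}{-631} - \frac{189761}{\left(-1\right) \left(-233524\right)} = \left(-299227\right) \left(- \frac{1}{631}\right) - \frac{189761}{233524} = \frac{299227}{631} - \frac{189761}{233524} = \frac{69756946757}{147353644}$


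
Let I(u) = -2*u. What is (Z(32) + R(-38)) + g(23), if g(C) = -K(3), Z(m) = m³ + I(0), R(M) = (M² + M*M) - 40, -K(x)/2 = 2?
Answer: 35620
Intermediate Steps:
K(x) = -4 (K(x) = -2*2 = -4)
R(M) = -40 + 2*M² (R(M) = (M² + M²) - 40 = 2*M² - 40 = -40 + 2*M²)
Z(m) = m³ (Z(m) = m³ - 2*0 = m³ + 0 = m³)
g(C) = 4 (g(C) = -1*(-4) = 4)
(Z(32) + R(-38)) + g(23) = (32³ + (-40 + 2*(-38)²)) + 4 = (32768 + (-40 + 2*1444)) + 4 = (32768 + (-40 + 2888)) + 4 = (32768 + 2848) + 4 = 35616 + 4 = 35620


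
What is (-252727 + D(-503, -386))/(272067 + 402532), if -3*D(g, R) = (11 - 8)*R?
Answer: -252341/674599 ≈ -0.37406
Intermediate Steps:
D(g, R) = -R (D(g, R) = -(11 - 8)*R/3 = -R)
(-252727 + D(-503, -386))/(272067 + 402532) = (-252727 - 1*(-386))/(272067 + 402532) = (-252727 + 386)/674599 = -252341*1/674599 = -252341/674599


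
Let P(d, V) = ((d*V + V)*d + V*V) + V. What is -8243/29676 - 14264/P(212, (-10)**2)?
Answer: -9432160891/33576168300 ≈ -0.28092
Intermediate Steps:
P(d, V) = V + V**2 + d*(V + V*d) (P(d, V) = ((V*d + V)*d + V**2) + V = ((V + V*d)*d + V**2) + V = (d*(V + V*d) + V**2) + V = (V**2 + d*(V + V*d)) + V = V + V**2 + d*(V + V*d))
-8243/29676 - 14264/P(212, (-10)**2) = -8243/29676 - 14264*1/(100*(1 + (-10)**2 + 212 + 212**2)) = -8243*1/29676 - 14264*1/(100*(1 + 100 + 212 + 44944)) = -8243/29676 - 14264/(100*45257) = -8243/29676 - 14264/4525700 = -8243/29676 - 14264*1/4525700 = -8243/29676 - 3566/1131425 = -9432160891/33576168300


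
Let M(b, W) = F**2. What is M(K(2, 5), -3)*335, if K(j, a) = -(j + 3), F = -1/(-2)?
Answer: 335/4 ≈ 83.750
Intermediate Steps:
F = 1/2 (F = -1*(-1/2) = 1/2 ≈ 0.50000)
K(j, a) = -3 - j (K(j, a) = -(3 + j) = -3 - j)
M(b, W) = 1/4 (M(b, W) = (1/2)**2 = 1/4)
M(K(2, 5), -3)*335 = (1/4)*335 = 335/4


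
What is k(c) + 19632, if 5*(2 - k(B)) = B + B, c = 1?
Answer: 98168/5 ≈ 19634.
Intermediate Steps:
k(B) = 2 - 2*B/5 (k(B) = 2 - (B + B)/5 = 2 - 2*B/5)
k(c) + 19632 = (2 - 2/5*1) + 19632 = (2 - 2/5) + 19632 = 8/5 + 19632 = 98168/5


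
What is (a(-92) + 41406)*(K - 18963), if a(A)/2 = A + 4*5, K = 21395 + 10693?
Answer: 541563750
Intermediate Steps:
K = 32088
a(A) = 40 + 2*A (a(A) = 2*(A + 4*5) = 2*(A + 20) = 2*(20 + A) = 40 + 2*A)
(a(-92) + 41406)*(K - 18963) = ((40 + 2*(-92)) + 41406)*(32088 - 18963) = ((40 - 184) + 41406)*13125 = (-144 + 41406)*13125 = 41262*13125 = 541563750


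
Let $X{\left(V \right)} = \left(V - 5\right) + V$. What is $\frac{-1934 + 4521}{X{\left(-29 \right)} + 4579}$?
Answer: $\frac{2587}{4516} \approx 0.57285$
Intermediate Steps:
$X{\left(V \right)} = -5 + 2 V$ ($X{\left(V \right)} = \left(-5 + V\right) + V = -5 + 2 V$)
$\frac{-1934 + 4521}{X{\left(-29 \right)} + 4579} = \frac{-1934 + 4521}{\left(-5 + 2 \left(-29\right)\right) + 4579} = \frac{2587}{\left(-5 - 58\right) + 4579} = \frac{2587}{-63 + 4579} = \frac{2587}{4516}$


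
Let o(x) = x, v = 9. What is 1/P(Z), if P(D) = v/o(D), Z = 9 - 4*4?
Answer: -7/9 ≈ -0.77778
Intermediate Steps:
Z = -7 (Z = 9 - 16 = -7)
P(D) = 9/D
1/P(Z) = 1/(9/(-7)) = 1/(9*(-⅐)) = 1/(-9/7) = -7/9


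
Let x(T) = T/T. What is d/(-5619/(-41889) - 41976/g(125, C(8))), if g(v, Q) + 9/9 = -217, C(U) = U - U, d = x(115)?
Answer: 1521967/293259601 ≈ 0.0051898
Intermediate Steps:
x(T) = 1
d = 1
C(U) = 0
g(v, Q) = -218 (g(v, Q) = -1 - 217 = -218)
d/(-5619/(-41889) - 41976/g(125, C(8))) = 1/(-5619/(-41889) - 41976/(-218)) = 1/(-5619*(-1/41889) - 41976*(-1/218)) = 1/(1873/13963 + 20988/109) = 1/(293259601/1521967) = 1*(1521967/293259601) = 1521967/293259601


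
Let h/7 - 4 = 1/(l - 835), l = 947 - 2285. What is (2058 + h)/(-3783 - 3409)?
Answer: -4532871/15628216 ≈ -0.29004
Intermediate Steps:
l = -1338
h = 60837/2173 (h = 28 + 7/(-1338 - 835) = 28 + 7/(-2173) = 28 + 7*(-1/2173) = 28 - 7/2173 = 60837/2173 ≈ 27.997)
(2058 + h)/(-3783 - 3409) = (2058 + 60837/2173)/(-3783 - 3409) = (4532871/2173)/(-7192) = (4532871/2173)*(-1/7192) = -4532871/15628216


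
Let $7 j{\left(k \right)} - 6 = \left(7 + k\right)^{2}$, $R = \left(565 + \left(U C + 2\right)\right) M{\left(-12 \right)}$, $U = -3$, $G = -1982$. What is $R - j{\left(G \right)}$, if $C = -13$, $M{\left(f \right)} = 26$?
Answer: $-541477$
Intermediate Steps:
$R = 15756$ ($R = \left(565 + \left(\left(-3\right) \left(-13\right) + 2\right)\right) 26 = \left(565 + \left(39 + 2\right)\right) 26 = \left(565 + 41\right) 26 = 606 \cdot 26 = 15756$)
$j{\left(k \right)} = \frac{6}{7} + \frac{\left(7 + k\right)^{2}}{7}$
$R - j{\left(G \right)} = 15756 - \left(\frac{6}{7} + \frac{\left(7 - 1982\right)^{2}}{7}\right) = 15756 - \left(\frac{6}{7} + \frac{\left(-1975\right)^{2}}{7}\right) = 15756 - \left(\frac{6}{7} + \frac{1}{7} \cdot 3900625\right) = 15756 - \left(\frac{6}{7} + \frac{3900625}{7}\right) = 15756 - 557233 = -541477$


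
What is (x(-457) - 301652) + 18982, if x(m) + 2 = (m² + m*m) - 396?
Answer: 134630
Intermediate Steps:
x(m) = -398 + 2*m² (x(m) = -2 + ((m² + m*m) - 396) = -2 + ((m² + m²) - 396) = -2 + (2*m² - 396) = -2 + (-396 + 2*m²) = -398 + 2*m²)
(x(-457) - 301652) + 18982 = ((-398 + 2*(-457)²) - 301652) + 18982 = ((-398 + 2*208849) - 301652) + 18982 = ((-398 + 417698) - 301652) + 18982 = (417300 - 301652) + 18982 = 115648 + 18982 = 134630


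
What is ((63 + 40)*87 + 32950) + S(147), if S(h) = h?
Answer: 42058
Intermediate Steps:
((63 + 40)*87 + 32950) + S(147) = ((63 + 40)*87 + 32950) + 147 = (103*87 + 32950) + 147 = (8961 + 32950) + 147 = 41911 + 147 = 42058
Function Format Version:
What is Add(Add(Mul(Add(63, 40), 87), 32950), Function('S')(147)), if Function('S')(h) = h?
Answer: 42058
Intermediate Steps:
Add(Add(Mul(Add(63, 40), 87), 32950), Function('S')(147)) = Add(Add(Mul(Add(63, 40), 87), 32950), 147) = Add(Add(Mul(103, 87), 32950), 147) = Add(Add(8961, 32950), 147) = Add(41911, 147) = 42058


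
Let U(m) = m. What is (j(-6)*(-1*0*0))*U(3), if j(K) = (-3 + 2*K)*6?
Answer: 0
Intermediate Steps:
j(K) = -18 + 12*K
(j(-6)*(-1*0*0))*U(3) = ((-18 + 12*(-6))*(-1*0*0))*3 = ((-18 - 72)*(0*0))*3 = -90*0*3 = 0*3 = 0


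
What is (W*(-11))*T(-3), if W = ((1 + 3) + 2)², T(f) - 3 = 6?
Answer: -3564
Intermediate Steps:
T(f) = 9 (T(f) = 3 + 6 = 9)
W = 36 (W = (4 + 2)² = 6² = 36)
(W*(-11))*T(-3) = (36*(-11))*9 = -396*9 = -3564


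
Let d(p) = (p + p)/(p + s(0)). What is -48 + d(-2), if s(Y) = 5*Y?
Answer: -46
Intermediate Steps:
d(p) = 2 (d(p) = (p + p)/(p + 5*0) = (2*p)/(p + 0) = (2*p)/p = 2)
-48 + d(-2) = -48 + 2 = -46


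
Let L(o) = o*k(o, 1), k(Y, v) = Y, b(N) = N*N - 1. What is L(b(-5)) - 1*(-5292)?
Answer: 5868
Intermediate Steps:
b(N) = -1 + N**2 (b(N) = N**2 - 1 = -1 + N**2)
L(o) = o**2 (L(o) = o*o = o**2)
L(b(-5)) - 1*(-5292) = (-1 + (-5)**2)**2 - 1*(-5292) = (-1 + 25)**2 + 5292 = 24**2 + 5292 = 576 + 5292 = 5868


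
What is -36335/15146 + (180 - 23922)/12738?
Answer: -137071927/32154958 ≈ -4.2629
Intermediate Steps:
-36335/15146 + (180 - 23922)/12738 = -36335*1/15146 - 23742*1/12738 = -36335/15146 - 3957/2123 = -137071927/32154958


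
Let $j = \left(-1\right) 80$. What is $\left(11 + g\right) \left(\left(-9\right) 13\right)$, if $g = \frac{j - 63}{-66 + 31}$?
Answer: $- \frac{61776}{35} \approx -1765.0$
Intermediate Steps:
$j = -80$
$g = \frac{143}{35}$ ($g = \frac{-80 - 63}{-66 + 31} = - \frac{143}{-35} = \left(-143\right) \left(- \frac{1}{35}\right) = \frac{143}{35} \approx 4.0857$)
$\left(11 + g\right) \left(\left(-9\right) 13\right) = \left(11 + \frac{143}{35}\right) \left(\left(-9\right) 13\right) = \frac{528}{35} \left(-117\right) = - \frac{61776}{35}$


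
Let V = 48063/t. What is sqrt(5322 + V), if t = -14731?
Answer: 3*sqrt(128242061021)/14731 ≈ 72.930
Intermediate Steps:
V = -48063/14731 (V = 48063/(-14731) = 48063*(-1/14731) = -48063/14731 ≈ -3.2627)
sqrt(5322 + V) = sqrt(5322 - 48063/14731) = sqrt(78350319/14731) = 3*sqrt(128242061021)/14731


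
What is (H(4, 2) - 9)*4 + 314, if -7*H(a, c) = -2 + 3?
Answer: 1942/7 ≈ 277.43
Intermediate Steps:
H(a, c) = -1/7 (H(a, c) = -(-2 + 3)/7 = -1/7*1 = -1/7)
(H(4, 2) - 9)*4 + 314 = (-1/7 - 9)*4 + 314 = -64/7*4 + 314 = -256/7 + 314 = 1942/7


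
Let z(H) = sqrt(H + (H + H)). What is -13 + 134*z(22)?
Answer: -13 + 134*sqrt(66) ≈ 1075.6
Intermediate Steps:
z(H) = sqrt(3)*sqrt(H) (z(H) = sqrt(H + 2*H) = sqrt(3*H) = sqrt(3)*sqrt(H))
-13 + 134*z(22) = -13 + 134*(sqrt(3)*sqrt(22)) = -13 + 134*sqrt(66)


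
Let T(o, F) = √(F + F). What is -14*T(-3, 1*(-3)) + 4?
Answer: 4 - 14*I*√6 ≈ 4.0 - 34.293*I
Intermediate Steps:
T(o, F) = √2*√F (T(o, F) = √(2*F) = √2*√F)
-14*T(-3, 1*(-3)) + 4 = -14*√2*√(1*(-3)) + 4 = -14*√2*√(-3) + 4 = -14*√2*I*√3 + 4 = -14*I*√6 + 4 = 4 - 14*I*√6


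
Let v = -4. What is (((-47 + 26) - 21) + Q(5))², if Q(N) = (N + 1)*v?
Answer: 4356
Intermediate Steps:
Q(N) = -4 - 4*N (Q(N) = (N + 1)*(-4) = (1 + N)*(-4) = -4 - 4*N)
(((-47 + 26) - 21) + Q(5))² = (((-47 + 26) - 21) + (-4 - 4*5))² = ((-21 - 21) + (-4 - 20))² = (-42 - 24)² = (-66)² = 4356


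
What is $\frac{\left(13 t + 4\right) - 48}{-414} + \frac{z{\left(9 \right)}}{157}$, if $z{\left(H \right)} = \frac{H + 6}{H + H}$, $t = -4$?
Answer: $\frac{1713}{7222} \approx 0.23719$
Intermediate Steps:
$z{\left(H \right)} = \frac{6 + H}{2 H}$
$\frac{\left(13 t + 4\right) - 48}{-414} + \frac{z{\left(9 \right)}}{157} = \frac{\left(13 \left(-4\right) + 4\right) - 48}{-414} + \frac{\frac{1}{2} \cdot \frac{1}{9} \left(6 + 9\right)}{157} = \left(\left(-52 + 4\right) - 48\right) \left(- \frac{1}{414}\right) + \frac{1}{2} \cdot \frac{1}{9} \cdot 15 \cdot \frac{1}{157} = \left(-48 - 48\right) \left(- \frac{1}{414}\right) + \frac{5}{6} \cdot \frac{1}{157} = \left(-96\right) \left(- \frac{1}{414}\right) + \frac{5}{942} = \frac{16}{69} + \frac{5}{942} = \frac{1713}{7222}$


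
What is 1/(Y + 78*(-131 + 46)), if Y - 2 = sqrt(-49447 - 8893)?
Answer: -1657/10997181 - I*sqrt(14585)/21994362 ≈ -0.00015067 - 5.4909e-6*I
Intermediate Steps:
Y = 2 + 2*I*sqrt(14585) (Y = 2 + sqrt(-49447 - 8893) = 2 + sqrt(-58340) = 2 + 2*I*sqrt(14585) ≈ 2.0 + 241.54*I)
1/(Y + 78*(-131 + 46)) = 1/((2 + 2*I*sqrt(14585)) + 78*(-131 + 46)) = 1/((2 + 2*I*sqrt(14585)) + 78*(-85)) = 1/((2 + 2*I*sqrt(14585)) - 6630) = 1/(-6628 + 2*I*sqrt(14585))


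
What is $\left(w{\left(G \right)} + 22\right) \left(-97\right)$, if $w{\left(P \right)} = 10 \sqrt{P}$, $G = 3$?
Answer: $-2134 - 970 \sqrt{3} \approx -3814.1$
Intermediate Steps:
$\left(w{\left(G \right)} + 22\right) \left(-97\right) = \left(10 \sqrt{3} + 22\right) \left(-97\right) = \left(22 + 10 \sqrt{3}\right) \left(-97\right) = -2134 - 970 \sqrt{3}$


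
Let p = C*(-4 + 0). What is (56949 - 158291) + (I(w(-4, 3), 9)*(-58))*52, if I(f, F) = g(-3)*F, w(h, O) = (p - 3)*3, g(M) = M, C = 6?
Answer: -19910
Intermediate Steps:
p = -24 (p = 6*(-4 + 0) = 6*(-4) = -24)
w(h, O) = -81 (w(h, O) = (-24 - 3)*3 = -27*3 = -81)
I(f, F) = -3*F
(56949 - 158291) + (I(w(-4, 3), 9)*(-58))*52 = (56949 - 158291) + (-3*9*(-58))*52 = -101342 - 27*(-58)*52 = -101342 + 1566*52 = -101342 + 81432 = -19910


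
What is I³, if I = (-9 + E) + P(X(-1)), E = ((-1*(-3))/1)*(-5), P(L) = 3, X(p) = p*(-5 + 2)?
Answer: -9261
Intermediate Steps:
X(p) = -3*p (X(p) = p*(-3) = -3*p)
E = -15 (E = (1*3)*(-5) = 3*(-5) = -15)
I = -21 (I = (-9 - 15) + 3 = -24 + 3 = -21)
I³ = (-21)³ = -9261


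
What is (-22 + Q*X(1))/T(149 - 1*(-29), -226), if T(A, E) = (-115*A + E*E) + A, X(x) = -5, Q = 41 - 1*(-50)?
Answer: -477/30784 ≈ -0.015495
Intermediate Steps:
Q = 91 (Q = 41 + 50 = 91)
T(A, E) = E² - 114*A (T(A, E) = (-115*A + E²) + A = (E² - 115*A) + A = E² - 114*A)
(-22 + Q*X(1))/T(149 - 1*(-29), -226) = (-22 + 91*(-5))/((-226)² - 114*(149 - 1*(-29))) = (-22 - 455)/(51076 - 114*(149 + 29)) = -477/(51076 - 114*178) = -477/(51076 - 20292) = -477/30784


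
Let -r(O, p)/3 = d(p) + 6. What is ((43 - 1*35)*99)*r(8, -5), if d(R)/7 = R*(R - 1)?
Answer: -513216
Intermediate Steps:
d(R) = 7*R*(-1 + R) (d(R) = 7*(R*(R - 1)) = 7*(R*(-1 + R)) = 7*R*(-1 + R))
r(O, p) = -18 - 21*p*(-1 + p) (r(O, p) = -3*(7*p*(-1 + p) + 6) = -3*(6 + 7*p*(-1 + p)) = -18 - 21*p*(-1 + p))
((43 - 1*35)*99)*r(8, -5) = ((43 - 1*35)*99)*(-18 - 21*(-5)² + 21*(-5)) = ((43 - 35)*99)*(-18 - 21*25 - 105) = (8*99)*(-18 - 525 - 105) = 792*(-648) = -513216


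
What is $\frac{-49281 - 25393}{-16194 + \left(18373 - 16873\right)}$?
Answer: $\frac{37337}{7347} \approx 5.0819$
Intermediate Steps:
$\frac{-49281 - 25393}{-16194 + \left(18373 - 16873\right)} = - \frac{74674}{-16194 + \left(18373 - 16873\right)} = - \frac{74674}{-16194 + 1500} = - \frac{74674}{-14694} = \left(-74674\right) \left(- \frac{1}{14694}\right) = \frac{37337}{7347}$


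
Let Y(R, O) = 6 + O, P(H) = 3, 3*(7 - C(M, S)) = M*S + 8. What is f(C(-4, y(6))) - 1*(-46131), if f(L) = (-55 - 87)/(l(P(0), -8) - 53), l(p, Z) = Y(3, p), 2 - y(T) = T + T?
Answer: 1014953/22 ≈ 46134.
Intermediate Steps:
y(T) = 2 - 2*T (y(T) = 2 - (T + T) = 2 - 2*T)
C(M, S) = 13/3 - M*S/3 (C(M, S) = 7 - (M*S + 8)/3 = 7 - (8 + M*S)/3 = 7 + (-8/3 - M*S/3) = 13/3 - M*S/3)
l(p, Z) = 6 + p
f(L) = 71/22 (f(L) = (-55 - 87)/((6 + 3) - 53) = -142/(9 - 53) = -142/(-44) = -142*(-1/44) = 71/22)
f(C(-4, y(6))) - 1*(-46131) = 71/22 - 1*(-46131) = 71/22 + 46131 = 1014953/22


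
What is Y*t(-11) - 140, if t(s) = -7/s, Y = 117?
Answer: -721/11 ≈ -65.545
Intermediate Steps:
Y*t(-11) - 140 = 117*(-7/(-11)) - 140 = 117*(-7*(-1/11)) - 140 = 117*(7/11) - 140 = 819/11 - 140 = -721/11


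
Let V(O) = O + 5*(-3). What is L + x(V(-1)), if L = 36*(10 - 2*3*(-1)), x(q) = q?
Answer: 560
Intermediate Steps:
V(O) = -15 + O (V(O) = O - 15 = -15 + O)
L = 576 (L = 36*(10 - 6*(-1)) = 36*(10 + 6) = 36*16 = 576)
L + x(V(-1)) = 576 + (-15 - 1) = 576 - 16 = 560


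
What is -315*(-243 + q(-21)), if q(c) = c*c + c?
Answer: -55755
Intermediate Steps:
q(c) = c + c² (q(c) = c² + c = c + c²)
-315*(-243 + q(-21)) = -315*(-243 - 21*(1 - 21)) = -315*(-243 - 21*(-20)) = -315*(-243 + 420) = -315*177 = -55755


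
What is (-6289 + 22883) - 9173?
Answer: 7421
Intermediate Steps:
(-6289 + 22883) - 9173 = 16594 - 9173 = 7421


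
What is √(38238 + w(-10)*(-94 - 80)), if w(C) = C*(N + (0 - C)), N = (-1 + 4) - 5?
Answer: √52158 ≈ 228.38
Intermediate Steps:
N = -2 (N = 3 - 5 = -2)
w(C) = C*(-2 - C) (w(C) = C*(-2 + (0 - C)) = C*(-2 - C))
√(38238 + w(-10)*(-94 - 80)) = √(38238 + (-1*(-10)*(2 - 10))*(-94 - 80)) = √(38238 - 1*(-10)*(-8)*(-174)) = √(38238 - 80*(-174)) = √(38238 + 13920) = √52158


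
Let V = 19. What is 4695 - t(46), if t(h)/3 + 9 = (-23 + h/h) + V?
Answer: 4731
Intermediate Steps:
t(h) = -36 (t(h) = -27 + 3*((-23 + h/h) + 19) = -27 + 3*((-23 + 1) + 19) = -27 + 3*(-22 + 19) = -27 + 3*(-3) = -27 - 9 = -36)
4695 - t(46) = 4695 - 1*(-36) = 4695 + 36 = 4731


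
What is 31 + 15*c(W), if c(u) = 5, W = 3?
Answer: 106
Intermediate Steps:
31 + 15*c(W) = 31 + 15*5 = 31 + 75 = 106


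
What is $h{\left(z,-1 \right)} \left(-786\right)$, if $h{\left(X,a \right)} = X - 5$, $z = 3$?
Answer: $1572$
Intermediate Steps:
$h{\left(X,a \right)} = -5 + X$
$h{\left(z,-1 \right)} \left(-786\right) = \left(-5 + 3\right) \left(-786\right) = \left(-2\right) \left(-786\right) = 1572$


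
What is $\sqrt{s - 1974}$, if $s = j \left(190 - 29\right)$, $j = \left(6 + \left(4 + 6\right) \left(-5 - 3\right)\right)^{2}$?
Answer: $\sqrt{879662} \approx 937.9$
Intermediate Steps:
$j = 5476$ ($j = \left(6 + 10 \left(-8\right)\right)^{2} = \left(6 - 80\right)^{2} = \left(-74\right)^{2} = 5476$)
$s = 881636$ ($s = 5476 \left(190 - 29\right) = 5476 \cdot 161 = 881636$)
$\sqrt{s - 1974} = \sqrt{881636 - 1974} = \sqrt{879662}$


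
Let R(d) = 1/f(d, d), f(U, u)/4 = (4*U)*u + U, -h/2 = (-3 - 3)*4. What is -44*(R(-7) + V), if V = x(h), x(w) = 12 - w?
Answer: 299365/189 ≈ 1583.9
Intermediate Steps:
h = 48 (h = -2*(-3 - 3)*4 = -(-12)*4 = -2*(-24) = 48)
f(U, u) = 4*U + 16*U*u (f(U, u) = 4*((4*U)*u + U) = 4*(4*U*u + U) = 4*(U + 4*U*u) = 4*U + 16*U*u)
V = -36 (V = 12 - 1*48 = 12 - 48 = -36)
R(d) = 1/(4*d*(1 + 4*d))
-44*(R(-7) + V) = -44*((¼)/(-7*(1 + 4*(-7))) - 36) = -44*((¼)*(-⅐)/(1 - 28) - 36) = -44*((¼)*(-⅐)/(-27) - 36) = -44*((¼)*(-⅐)*(-1/27) - 36) = -44*(1/756 - 36) = -44*(-27215/756) = 299365/189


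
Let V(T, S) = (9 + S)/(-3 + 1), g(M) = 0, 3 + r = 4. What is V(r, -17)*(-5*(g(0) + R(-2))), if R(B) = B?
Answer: 40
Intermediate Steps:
r = 1 (r = -3 + 4 = 1)
V(T, S) = -9/2 - S/2 (V(T, S) = (9 + S)/(-2) = (9 + S)*(-½) = -9/2 - S/2)
V(r, -17)*(-5*(g(0) + R(-2))) = (-9/2 - ½*(-17))*(-5*(0 - 2)) = (-9/2 + 17/2)*(-5*(-2)) = 4*10 = 40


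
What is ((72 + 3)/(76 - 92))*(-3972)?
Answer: 74475/4 ≈ 18619.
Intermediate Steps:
((72 + 3)/(76 - 92))*(-3972) = (75/(-16))*(-3972) = (75*(-1/16))*(-3972) = -75/16*(-3972) = 74475/4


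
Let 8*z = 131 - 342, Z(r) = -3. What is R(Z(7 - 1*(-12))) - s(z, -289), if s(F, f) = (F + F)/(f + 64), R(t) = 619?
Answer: 556889/900 ≈ 618.77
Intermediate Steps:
z = -211/8 (z = (131 - 342)/8 = (1/8)*(-211) = -211/8 ≈ -26.375)
s(F, f) = 2*F/(64 + f) (s(F, f) = (2*F)/(64 + f) = 2*F/(64 + f))
R(Z(7 - 1*(-12))) - s(z, -289) = 619 - 2*(-211)/(8*(64 - 289)) = 619 - 2*(-211)/(8*(-225)) = 619 - 2*(-211)*(-1)/(8*225) = 619 - 1*211/900 = 619 - 211/900 = 556889/900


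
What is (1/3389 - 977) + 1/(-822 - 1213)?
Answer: -6737994209/6896615 ≈ -977.00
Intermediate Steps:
(1/3389 - 977) + 1/(-822 - 1213) = (1/3389 - 977) + 1/(-2035) = -3311052/3389 - 1/2035 = -6737994209/6896615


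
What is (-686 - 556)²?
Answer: 1542564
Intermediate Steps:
(-686 - 556)² = (-1242)² = 1542564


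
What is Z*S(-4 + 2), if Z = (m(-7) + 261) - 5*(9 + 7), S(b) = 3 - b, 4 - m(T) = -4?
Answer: 945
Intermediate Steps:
m(T) = 8 (m(T) = 4 - 1*(-4) = 4 + 4 = 8)
Z = 189 (Z = (8 + 261) - 5*(9 + 7) = 269 - 5*16 = 269 - 80 = 189)
Z*S(-4 + 2) = 189*(3 - (-4 + 2)) = 189*(3 - 1*(-2)) = 189*(3 + 2) = 189*5 = 945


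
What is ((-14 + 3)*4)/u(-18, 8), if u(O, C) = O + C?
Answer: 22/5 ≈ 4.4000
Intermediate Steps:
u(O, C) = C + O
((-14 + 3)*4)/u(-18, 8) = ((-14 + 3)*4)/(8 - 18) = -11*4/(-10) = -44*(-1/10) = 22/5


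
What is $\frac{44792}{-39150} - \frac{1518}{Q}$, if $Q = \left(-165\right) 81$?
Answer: $- \frac{60518}{58725} \approx -1.0305$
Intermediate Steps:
$Q = -13365$
$\frac{44792}{-39150} - \frac{1518}{Q} = \frac{44792}{-39150} - \frac{1518}{-13365} = 44792 \left(- \frac{1}{39150}\right) - - \frac{46}{405} = - \frac{22396}{19575} + \frac{46}{405} = - \frac{60518}{58725}$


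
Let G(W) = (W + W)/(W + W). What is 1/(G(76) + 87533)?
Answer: 1/87534 ≈ 1.1424e-5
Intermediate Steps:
G(W) = 1 (G(W) = (2*W)/((2*W)) = (2*W)*(1/(2*W)) = 1)
1/(G(76) + 87533) = 1/(1 + 87533) = 1/87534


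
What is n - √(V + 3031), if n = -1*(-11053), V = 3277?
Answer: 11053 - 2*√1577 ≈ 10974.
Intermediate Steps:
n = 11053
n - √(V + 3031) = 11053 - √(3277 + 3031) = 11053 - √6308 = 11053 - 2*√1577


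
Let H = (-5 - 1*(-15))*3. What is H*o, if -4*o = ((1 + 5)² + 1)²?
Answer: -20535/2 ≈ -10268.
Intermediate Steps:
H = 30 (H = (-5 + 15)*3 = 10*3 = 30)
o = -1369/4 (o = -((1 + 5)² + 1)²/4 = -(6² + 1)²/4 = -(36 + 1)²/4 = -¼*37² = -¼*1369 = -1369/4 ≈ -342.25)
H*o = 30*(-1369/4) = -20535/2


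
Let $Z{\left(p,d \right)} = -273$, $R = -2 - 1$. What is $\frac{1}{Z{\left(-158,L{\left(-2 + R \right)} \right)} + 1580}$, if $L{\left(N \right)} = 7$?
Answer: $\frac{1}{1307} \approx 0.00076511$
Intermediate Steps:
$R = -3$ ($R = -2 - 1 = -3$)
$\frac{1}{Z{\left(-158,L{\left(-2 + R \right)} \right)} + 1580} = \frac{1}{-273 + 1580} = \frac{1}{1307}$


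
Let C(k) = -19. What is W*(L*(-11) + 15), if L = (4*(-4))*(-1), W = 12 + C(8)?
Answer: 1127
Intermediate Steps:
W = -7 (W = 12 - 19 = -7)
L = 16 (L = -16*(-1) = 16)
W*(L*(-11) + 15) = -7*(16*(-11) + 15) = -7*(-176 + 15) = -7*(-161) = 1127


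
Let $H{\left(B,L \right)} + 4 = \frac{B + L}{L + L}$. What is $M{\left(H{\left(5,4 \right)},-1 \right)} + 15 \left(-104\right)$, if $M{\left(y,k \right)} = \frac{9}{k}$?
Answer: $-1569$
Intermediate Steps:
$H{\left(B,L \right)} = -4 + \frac{B + L}{2 L}$ ($H{\left(B,L \right)} = -4 + \frac{B + L}{L + L} = -4 + \frac{B + L}{2 L}$)
$M{\left(H{\left(5,4 \right)},-1 \right)} + 15 \left(-104\right) = \frac{9}{-1} + 15 \left(-104\right) = 9 \left(-1\right) - 1560 = -9 - 1560 = -1569$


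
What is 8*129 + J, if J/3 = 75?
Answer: 1257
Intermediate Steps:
J = 225 (J = 3*75 = 225)
8*129 + J = 8*129 + 225 = 1032 + 225 = 1257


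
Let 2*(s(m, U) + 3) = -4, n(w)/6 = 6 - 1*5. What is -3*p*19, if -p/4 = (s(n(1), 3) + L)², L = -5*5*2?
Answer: 689700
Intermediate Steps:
n(w) = 6 (n(w) = 6*(6 - 1*5) = 6*(6 - 5) = 6*1 = 6)
s(m, U) = -5 (s(m, U) = -3 + (½)*(-4) = -3 - 2 = -5)
L = -50 (L = -25*2 = -50)
p = -12100 (p = -4*(-5 - 50)² = -4*(-55)² = -4*3025 = -12100)
-3*p*19 = -3*(-12100)*19 = 36300*19 = 689700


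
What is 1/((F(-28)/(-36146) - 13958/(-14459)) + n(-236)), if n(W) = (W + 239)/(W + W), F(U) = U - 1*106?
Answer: 123341863304/118741403743 ≈ 1.0387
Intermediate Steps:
F(U) = -106 + U (F(U) = U - 106 = -106 + U)
n(W) = (239 + W)/(2*W) (n(W) = (239 + W)/((2*W)) = (239 + W)*(1/(2*W)) = (239 + W)/(2*W))
1/((F(-28)/(-36146) - 13958/(-14459)) + n(-236)) = 1/(((-106 - 28)/(-36146) - 13958/(-14459)) + (½)*(239 - 236)/(-236)) = 1/((-134*(-1/36146) - 13958*(-1/14459)) + (½)*(-1/236)*3) = 1/((67/18073 + 13958/14459) - 3/472) = 1/(253231687/261317507 - 3/472) = 1/(118741403743/123341863304) = 123341863304/118741403743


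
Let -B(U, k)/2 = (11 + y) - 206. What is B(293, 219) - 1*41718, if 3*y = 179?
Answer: -124342/3 ≈ -41447.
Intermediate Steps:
y = 179/3 (y = (1/3)*179 = 179/3 ≈ 59.667)
B(U, k) = 812/3 (B(U, k) = -2*((11 + 179/3) - 206) = -2*(212/3 - 206) = -2*(-406/3) = 812/3)
B(293, 219) - 1*41718 = 812/3 - 1*41718 = 812/3 - 41718 = -124342/3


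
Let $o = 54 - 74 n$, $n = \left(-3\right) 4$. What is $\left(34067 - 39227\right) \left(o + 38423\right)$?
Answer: $-203123400$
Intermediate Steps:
$n = -12$
$o = 942$ ($o = 54 - -888 = 54 + 888 = 942$)
$\left(34067 - 39227\right) \left(o + 38423\right) = \left(34067 - 39227\right) \left(942 + 38423\right) = \left(-5160\right) 39365 = -203123400$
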